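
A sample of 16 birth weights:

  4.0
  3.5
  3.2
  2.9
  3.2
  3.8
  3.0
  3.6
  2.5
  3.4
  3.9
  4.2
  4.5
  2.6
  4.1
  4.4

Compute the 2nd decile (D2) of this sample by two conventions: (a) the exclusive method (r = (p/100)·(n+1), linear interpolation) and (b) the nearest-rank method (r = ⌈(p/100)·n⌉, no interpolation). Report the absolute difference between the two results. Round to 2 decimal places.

0.06

Sorted: 2.5, 2.6, 2.9, 3.0, 3.2, 3.2, 3.4, 3.5, 3.6, 3.8, 3.9, 4.0, 4.1, 4.2, 4.4, 4.5.
n = 16.
(a) r = 3.4; between ranks 3 (2.9) and 4 (3.0): 2.94.
(b) the nearest-rank method: rank 4 → 3.
|2.94 − 3| = 0.06.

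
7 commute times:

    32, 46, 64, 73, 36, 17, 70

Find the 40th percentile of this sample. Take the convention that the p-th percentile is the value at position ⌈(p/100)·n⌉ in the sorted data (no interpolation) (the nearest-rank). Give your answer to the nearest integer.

Sorted: 17, 32, 36, 46, 64, 70, 73.
n = 7.
Position = ⌈40/100 · 7⌉ = ⌈2.8⌉ = 3.
The value at rank 3 is 36.

36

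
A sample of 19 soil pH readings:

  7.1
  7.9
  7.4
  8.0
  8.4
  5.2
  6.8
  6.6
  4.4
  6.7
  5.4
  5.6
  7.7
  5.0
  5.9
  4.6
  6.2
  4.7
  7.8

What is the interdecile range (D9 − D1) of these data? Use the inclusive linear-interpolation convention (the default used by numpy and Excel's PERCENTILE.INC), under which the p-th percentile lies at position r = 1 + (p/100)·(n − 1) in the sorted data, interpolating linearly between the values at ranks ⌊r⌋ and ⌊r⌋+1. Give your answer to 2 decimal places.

Sorted: 4.4, 4.6, 4.7, 5.0, 5.2, 5.4, 5.6, 5.9, 6.2, 6.6, 6.7, 6.8, 7.1, 7.4, 7.7, 7.8, 7.9, 8.0, 8.4.
n = 19.
P10: r = 2.8; ranks 2–3 are 4.6, 4.7; interpolating gives 4.68.
P90: r = 17.2; ranks 17–18 are 7.9, 8.0; interpolating gives 7.92.
Difference: 7.92 − 4.68 = 3.24.

3.24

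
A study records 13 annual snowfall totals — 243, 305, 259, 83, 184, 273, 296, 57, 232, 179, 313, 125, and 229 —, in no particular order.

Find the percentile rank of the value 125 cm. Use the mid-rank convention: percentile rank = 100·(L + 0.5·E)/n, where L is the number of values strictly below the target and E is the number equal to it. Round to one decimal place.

19.2

Sorted: 57, 83, 125, 179, 184, 229, 232, 243, 259, 273, 296, 305, 313.
Count below 125: L = 2; count equal: E = 1; n = 13.
Percentile rank = 100·(2 + 0.5·1)/13 = 100·2.5/13 = 19.23.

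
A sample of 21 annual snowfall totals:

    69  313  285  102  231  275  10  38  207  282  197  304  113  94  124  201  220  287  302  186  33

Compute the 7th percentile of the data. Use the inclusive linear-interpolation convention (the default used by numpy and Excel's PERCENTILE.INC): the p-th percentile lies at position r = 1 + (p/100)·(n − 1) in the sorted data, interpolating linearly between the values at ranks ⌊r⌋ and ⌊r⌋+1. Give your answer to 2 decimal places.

35.00

Sorted: 10, 33, 38, 69, 94, 102, 113, 124, 186, 197, 201, 207, 220, 231, 275, 282, 285, 287, 302, 304, 313.
n = 21.
r = 1 + (7/100)·(21 − 1) = 1 + 1.4 = 2.4.
Rank 2 is 33 and rank 3 is 38.
Interpolate: 33 + 0.4·(38 − 33) = 33 + 0.4·5 = 35.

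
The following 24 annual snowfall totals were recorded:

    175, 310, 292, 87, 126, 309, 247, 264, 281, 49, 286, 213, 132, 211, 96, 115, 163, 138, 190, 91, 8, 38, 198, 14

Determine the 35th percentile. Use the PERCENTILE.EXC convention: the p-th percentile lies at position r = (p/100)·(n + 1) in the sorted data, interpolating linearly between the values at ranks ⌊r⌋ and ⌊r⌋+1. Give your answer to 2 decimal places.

Sorted: 8, 14, 38, 49, 87, 91, 96, 115, 126, 132, 138, 163, 175, 190, 198, 211, 213, 247, 264, 281, 286, 292, 309, 310.
n = 24.
r = (35/100)·(24 + 1) = 8.75.
Rank 8 is 115 and rank 9 is 126.
Interpolate: 115 + 0.75·(126 − 115) = 115 + 0.75·11 = 123.25.

123.25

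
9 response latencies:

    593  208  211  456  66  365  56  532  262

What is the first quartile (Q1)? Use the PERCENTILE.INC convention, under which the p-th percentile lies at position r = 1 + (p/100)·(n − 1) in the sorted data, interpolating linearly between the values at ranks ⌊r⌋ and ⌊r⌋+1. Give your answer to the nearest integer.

208

Sorted: 56, 66, 208, 211, 262, 365, 456, 532, 593.
n = 9.
r = 1 + (25/100)·(9 − 1) = 1 + 2 = 3.
r is an integer, so P25 is the value at rank 3: 208.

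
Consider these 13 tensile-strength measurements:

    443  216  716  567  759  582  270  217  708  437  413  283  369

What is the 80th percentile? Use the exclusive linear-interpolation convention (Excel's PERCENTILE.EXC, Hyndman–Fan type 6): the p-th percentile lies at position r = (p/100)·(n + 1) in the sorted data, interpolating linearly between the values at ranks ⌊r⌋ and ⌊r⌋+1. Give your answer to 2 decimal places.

709.60

Sorted: 216, 217, 270, 283, 369, 413, 437, 443, 567, 582, 708, 716, 759.
n = 13.
r = (80/100)·(13 + 1) = 11.2.
Rank 11 is 708 and rank 12 is 716.
Interpolate: 708 + 0.2·(716 − 708) = 708 + 0.2·8 = 709.6.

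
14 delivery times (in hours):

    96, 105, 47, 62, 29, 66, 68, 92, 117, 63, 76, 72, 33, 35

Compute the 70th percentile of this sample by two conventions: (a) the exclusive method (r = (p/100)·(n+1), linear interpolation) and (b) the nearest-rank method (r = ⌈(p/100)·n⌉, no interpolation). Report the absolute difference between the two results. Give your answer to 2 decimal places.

Sorted: 29, 33, 35, 47, 62, 63, 66, 68, 72, 76, 92, 96, 105, 117.
n = 14.
(a) r = 10.5; between ranks 10 (76) and 11 (92): 84.
(b) the nearest-rank method: rank 10 → 76.
|84 − 76| = 8.

8.00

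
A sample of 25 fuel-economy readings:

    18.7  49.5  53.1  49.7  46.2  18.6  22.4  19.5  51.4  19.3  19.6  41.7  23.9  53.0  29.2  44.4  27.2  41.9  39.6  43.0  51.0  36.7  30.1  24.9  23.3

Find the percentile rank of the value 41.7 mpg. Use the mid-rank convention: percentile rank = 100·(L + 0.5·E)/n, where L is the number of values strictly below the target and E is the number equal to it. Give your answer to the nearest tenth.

58.0

Sorted: 18.6, 18.7, 19.3, 19.5, 19.6, 22.4, 23.3, 23.9, 24.9, 27.2, 29.2, 30.1, 36.7, 39.6, 41.7, 41.9, 43.0, 44.4, 46.2, 49.5, 49.7, 51.0, 51.4, 53.0, 53.1.
Count below 41.7: L = 14; count equal: E = 1; n = 25.
Percentile rank = 100·(14 + 0.5·1)/25 = 100·14.5/25 = 58.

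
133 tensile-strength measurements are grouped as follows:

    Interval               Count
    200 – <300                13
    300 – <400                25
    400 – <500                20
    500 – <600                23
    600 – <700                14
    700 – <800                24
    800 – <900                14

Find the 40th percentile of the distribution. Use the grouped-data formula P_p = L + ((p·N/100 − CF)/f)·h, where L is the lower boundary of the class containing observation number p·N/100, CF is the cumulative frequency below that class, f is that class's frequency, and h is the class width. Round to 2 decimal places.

476.00

N = 133; target position k = 40/100 · 133 = 53.2.
Cumulative frequencies: 13, 38, 58, 81, 95, 119, 133.
Observation 53.2 falls in the class 400 – <500.
L = 400, CF = 38, f = 20, h = 100.
P40 = 400 + ((53.2 − 38)/20)·100 = 400 + 76 = 476.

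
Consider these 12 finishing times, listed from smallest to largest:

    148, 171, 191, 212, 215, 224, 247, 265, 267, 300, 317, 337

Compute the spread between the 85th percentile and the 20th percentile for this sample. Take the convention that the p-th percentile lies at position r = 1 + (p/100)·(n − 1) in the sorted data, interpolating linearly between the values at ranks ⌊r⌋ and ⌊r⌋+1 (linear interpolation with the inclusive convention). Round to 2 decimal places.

n = 12.
P20: r = 3.2; ranks 3–4 are 191, 212; interpolating gives 195.2.
P85: r = 10.35; ranks 10–11 are 300, 317; interpolating gives 305.95.
Difference: 305.95 − 195.2 = 110.75.

110.75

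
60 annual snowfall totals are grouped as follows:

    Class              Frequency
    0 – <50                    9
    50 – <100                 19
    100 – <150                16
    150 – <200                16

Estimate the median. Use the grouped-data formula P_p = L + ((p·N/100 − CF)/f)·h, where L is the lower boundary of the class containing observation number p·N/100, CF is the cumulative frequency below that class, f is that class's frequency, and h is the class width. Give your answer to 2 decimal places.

N = 60; target position k = 50/100 · 60 = 30.
Cumulative frequencies: 9, 28, 44, 60.
Observation 30 falls in the class 100 – <150.
L = 100, CF = 28, f = 16, h = 50.
P50 = 100 + ((30 − 28)/16)·50 = 100 + 6.25 = 106.25.

106.25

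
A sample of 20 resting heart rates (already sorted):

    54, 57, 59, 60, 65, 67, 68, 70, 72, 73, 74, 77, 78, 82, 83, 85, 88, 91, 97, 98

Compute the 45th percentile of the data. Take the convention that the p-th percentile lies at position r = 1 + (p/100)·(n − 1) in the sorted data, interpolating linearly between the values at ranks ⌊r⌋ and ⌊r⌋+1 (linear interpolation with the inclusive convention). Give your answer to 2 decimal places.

n = 20.
r = 1 + (45/100)·(20 − 1) = 1 + 8.55 = 9.55.
Rank 9 is 72 and rank 10 is 73.
Interpolate: 72 + 0.55·(73 − 72) = 72 + 0.55·1 = 72.55.

72.55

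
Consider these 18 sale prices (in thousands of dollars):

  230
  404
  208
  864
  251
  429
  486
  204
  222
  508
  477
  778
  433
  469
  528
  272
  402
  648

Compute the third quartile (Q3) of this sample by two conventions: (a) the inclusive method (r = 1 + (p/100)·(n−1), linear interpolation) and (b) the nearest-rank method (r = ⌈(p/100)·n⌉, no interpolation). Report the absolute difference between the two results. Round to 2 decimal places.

5.50

Sorted: 204, 208, 222, 230, 251, 272, 402, 404, 429, 433, 469, 477, 486, 508, 528, 648, 778, 864.
n = 18.
(a) r = 13.75; between ranks 13 (486) and 14 (508): 502.5.
(b) the nearest-rank method: rank 14 → 508.
|502.5 − 508| = 5.5.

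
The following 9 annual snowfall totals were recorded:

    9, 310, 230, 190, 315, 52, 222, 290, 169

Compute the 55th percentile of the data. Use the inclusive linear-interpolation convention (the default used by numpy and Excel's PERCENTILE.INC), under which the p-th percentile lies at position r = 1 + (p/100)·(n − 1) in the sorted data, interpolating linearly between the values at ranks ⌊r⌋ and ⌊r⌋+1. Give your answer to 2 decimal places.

225.20

Sorted: 9, 52, 169, 190, 222, 230, 290, 310, 315.
n = 9.
r = 1 + (55/100)·(9 − 1) = 1 + 4.4 = 5.4.
Rank 5 is 222 and rank 6 is 230.
Interpolate: 222 + 0.4·(230 − 222) = 222 + 0.4·8 = 225.2.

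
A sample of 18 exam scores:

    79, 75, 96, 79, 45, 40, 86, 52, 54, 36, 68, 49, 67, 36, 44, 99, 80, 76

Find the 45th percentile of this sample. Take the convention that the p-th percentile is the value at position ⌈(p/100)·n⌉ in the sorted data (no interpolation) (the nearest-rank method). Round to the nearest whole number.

Sorted: 36, 36, 40, 44, 45, 49, 52, 54, 67, 68, 75, 76, 79, 79, 80, 86, 96, 99.
n = 18.
Position = ⌈45/100 · 18⌉ = ⌈8.1⌉ = 9.
The value at rank 9 is 67.

67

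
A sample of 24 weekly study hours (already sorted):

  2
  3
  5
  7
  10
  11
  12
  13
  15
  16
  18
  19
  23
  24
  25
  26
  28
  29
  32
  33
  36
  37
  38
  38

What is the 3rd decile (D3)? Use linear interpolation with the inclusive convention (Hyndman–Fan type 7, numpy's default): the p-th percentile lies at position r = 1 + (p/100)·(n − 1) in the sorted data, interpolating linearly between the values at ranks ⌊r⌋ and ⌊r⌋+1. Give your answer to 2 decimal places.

n = 24.
r = 1 + (30/100)·(24 − 1) = 1 + 6.9 = 7.9.
Rank 7 is 12 and rank 8 is 13.
Interpolate: 12 + 0.9·(13 − 12) = 12 + 0.9·1 = 12.9.

12.90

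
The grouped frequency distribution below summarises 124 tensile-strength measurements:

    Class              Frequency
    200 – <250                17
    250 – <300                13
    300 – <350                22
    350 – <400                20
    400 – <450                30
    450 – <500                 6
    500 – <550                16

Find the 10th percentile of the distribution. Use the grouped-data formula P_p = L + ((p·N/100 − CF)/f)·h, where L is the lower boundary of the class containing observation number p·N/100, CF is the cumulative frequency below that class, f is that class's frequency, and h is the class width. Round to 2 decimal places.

236.47

N = 124; target position k = 10/100 · 124 = 12.4.
Cumulative frequencies: 17, 30, 52, 72, 102, 108, 124.
Observation 12.4 falls in the class 200 – <250.
L = 200, CF = 0, f = 17, h = 50.
P10 = 200 + ((12.4 − 0)/17)·50 = 200 + 36.4706 = 236.471.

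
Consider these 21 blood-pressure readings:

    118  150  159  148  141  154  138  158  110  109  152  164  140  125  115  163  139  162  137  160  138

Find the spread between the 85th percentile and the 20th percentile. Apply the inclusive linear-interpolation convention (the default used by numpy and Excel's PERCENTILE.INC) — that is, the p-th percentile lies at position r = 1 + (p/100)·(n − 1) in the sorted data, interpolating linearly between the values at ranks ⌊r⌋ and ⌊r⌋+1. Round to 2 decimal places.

35.00

Sorted: 109, 110, 115, 118, 125, 137, 138, 138, 139, 140, 141, 148, 150, 152, 154, 158, 159, 160, 162, 163, 164.
n = 21.
P20: r = 5 (integer) → 125.
P85: r = 18 (integer) → 160.
Difference: 160 − 125 = 35.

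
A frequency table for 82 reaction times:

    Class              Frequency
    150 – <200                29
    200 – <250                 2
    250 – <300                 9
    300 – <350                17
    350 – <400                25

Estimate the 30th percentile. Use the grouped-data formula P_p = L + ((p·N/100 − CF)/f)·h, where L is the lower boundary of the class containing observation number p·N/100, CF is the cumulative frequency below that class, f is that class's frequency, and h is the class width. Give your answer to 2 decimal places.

N = 82; target position k = 30/100 · 82 = 24.6.
Cumulative frequencies: 29, 31, 40, 57, 82.
Observation 24.6 falls in the class 150 – <200.
L = 150, CF = 0, f = 29, h = 50.
P30 = 150 + ((24.6 − 0)/29)·50 = 150 + 42.4138 = 192.414.

192.41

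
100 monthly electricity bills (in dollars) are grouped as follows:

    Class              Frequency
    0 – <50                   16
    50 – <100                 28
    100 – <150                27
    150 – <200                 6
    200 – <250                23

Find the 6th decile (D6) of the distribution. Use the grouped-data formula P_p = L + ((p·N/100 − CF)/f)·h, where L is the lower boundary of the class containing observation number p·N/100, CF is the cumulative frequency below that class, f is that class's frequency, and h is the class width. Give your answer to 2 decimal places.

N = 100; target position k = 60/100 · 100 = 60.
Cumulative frequencies: 16, 44, 71, 77, 100.
Observation 60 falls in the class 100 – <150.
L = 100, CF = 44, f = 27, h = 50.
P60 = 100 + ((60 − 44)/27)·50 = 100 + 29.6296 = 129.63.

129.63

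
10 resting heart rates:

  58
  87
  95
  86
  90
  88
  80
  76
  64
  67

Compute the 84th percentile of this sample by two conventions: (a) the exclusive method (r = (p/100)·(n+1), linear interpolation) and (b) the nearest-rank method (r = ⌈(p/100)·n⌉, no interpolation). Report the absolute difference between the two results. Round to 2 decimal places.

1.20

Sorted: 58, 64, 67, 76, 80, 86, 87, 88, 90, 95.
n = 10.
(a) r = 9.24; between ranks 9 (90) and 10 (95): 91.2.
(b) the nearest-rank method: rank 9 → 90.
|91.2 − 90| = 1.2.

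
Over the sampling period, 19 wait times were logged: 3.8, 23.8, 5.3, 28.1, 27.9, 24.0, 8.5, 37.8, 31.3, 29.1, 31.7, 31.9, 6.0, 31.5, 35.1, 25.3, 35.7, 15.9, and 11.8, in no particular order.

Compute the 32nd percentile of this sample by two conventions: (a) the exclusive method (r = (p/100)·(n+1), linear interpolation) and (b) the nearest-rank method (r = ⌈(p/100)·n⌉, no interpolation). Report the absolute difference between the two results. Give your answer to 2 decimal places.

Sorted: 3.8, 5.3, 6.0, 8.5, 11.8, 15.9, 23.8, 24.0, 25.3, 27.9, 28.1, 29.1, 31.3, 31.5, 31.7, 31.9, 35.1, 35.7, 37.8.
n = 19.
(a) r = 6.4; between ranks 6 (15.9) and 7 (23.8): 19.06.
(b) the nearest-rank method: rank 7 → 23.8.
|19.06 − 23.8| = 4.74.

4.74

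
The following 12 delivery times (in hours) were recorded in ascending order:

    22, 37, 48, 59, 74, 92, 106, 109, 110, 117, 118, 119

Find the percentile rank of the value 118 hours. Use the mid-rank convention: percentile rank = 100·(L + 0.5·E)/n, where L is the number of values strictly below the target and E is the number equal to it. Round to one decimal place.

Count below 118: L = 10; count equal: E = 1; n = 12.
Percentile rank = 100·(10 + 0.5·1)/12 = 100·10.5/12 = 87.5.

87.5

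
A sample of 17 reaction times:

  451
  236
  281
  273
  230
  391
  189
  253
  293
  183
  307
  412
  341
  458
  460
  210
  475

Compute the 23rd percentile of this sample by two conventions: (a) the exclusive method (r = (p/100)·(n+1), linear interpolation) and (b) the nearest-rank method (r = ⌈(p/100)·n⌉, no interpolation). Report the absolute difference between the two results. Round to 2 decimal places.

Sorted: 183, 189, 210, 230, 236, 253, 273, 281, 293, 307, 341, 391, 412, 451, 458, 460, 475.
n = 17.
(a) r = 4.14; between ranks 4 (230) and 5 (236): 230.84.
(b) the nearest-rank method: rank 4 → 230.
|230.84 − 230| = 0.84.

0.84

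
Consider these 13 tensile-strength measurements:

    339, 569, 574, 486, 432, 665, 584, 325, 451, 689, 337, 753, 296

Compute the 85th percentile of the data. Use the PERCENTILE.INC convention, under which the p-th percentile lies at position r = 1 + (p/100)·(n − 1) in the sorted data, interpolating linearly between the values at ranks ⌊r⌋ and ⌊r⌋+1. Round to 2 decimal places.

669.80

Sorted: 296, 325, 337, 339, 432, 451, 486, 569, 574, 584, 665, 689, 753.
n = 13.
r = 1 + (85/100)·(13 − 1) = 1 + 10.2 = 11.2.
Rank 11 is 665 and rank 12 is 689.
Interpolate: 665 + 0.2·(689 − 665) = 665 + 0.2·24 = 669.8.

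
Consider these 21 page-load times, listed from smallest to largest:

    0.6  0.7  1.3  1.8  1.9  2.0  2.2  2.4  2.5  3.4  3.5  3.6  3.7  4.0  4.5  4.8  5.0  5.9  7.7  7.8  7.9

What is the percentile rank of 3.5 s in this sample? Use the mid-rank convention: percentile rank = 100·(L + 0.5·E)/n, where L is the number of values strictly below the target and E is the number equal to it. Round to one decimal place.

50.0

Count below 3.5: L = 10; count equal: E = 1; n = 21.
Percentile rank = 100·(10 + 0.5·1)/21 = 100·10.5/21 = 50.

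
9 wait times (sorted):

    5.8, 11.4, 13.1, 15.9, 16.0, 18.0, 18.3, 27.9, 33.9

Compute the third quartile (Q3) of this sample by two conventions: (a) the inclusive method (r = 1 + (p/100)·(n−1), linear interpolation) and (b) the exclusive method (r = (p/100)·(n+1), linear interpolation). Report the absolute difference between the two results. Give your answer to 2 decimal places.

n = 9.
(a) r = 7 → value at rank 7 = 18.3.
(b) r = 7.5; between ranks 7 (18.3) and 8 (27.9): 23.1.
|18.3 − 23.1| = 4.8.

4.80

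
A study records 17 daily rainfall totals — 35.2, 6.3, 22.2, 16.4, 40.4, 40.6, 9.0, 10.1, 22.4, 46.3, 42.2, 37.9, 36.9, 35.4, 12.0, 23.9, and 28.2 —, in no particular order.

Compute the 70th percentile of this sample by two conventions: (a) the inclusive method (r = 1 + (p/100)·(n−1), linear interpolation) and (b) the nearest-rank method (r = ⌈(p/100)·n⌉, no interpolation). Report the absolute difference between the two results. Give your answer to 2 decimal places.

Sorted: 6.3, 9.0, 10.1, 12.0, 16.4, 22.2, 22.4, 23.9, 28.2, 35.2, 35.4, 36.9, 37.9, 40.4, 40.6, 42.2, 46.3.
n = 17.
(a) r = 12.2; between ranks 12 (36.9) and 13 (37.9): 37.1.
(b) the nearest-rank method: rank 12 → 36.9.
|37.1 − 36.9| = 0.2.

0.20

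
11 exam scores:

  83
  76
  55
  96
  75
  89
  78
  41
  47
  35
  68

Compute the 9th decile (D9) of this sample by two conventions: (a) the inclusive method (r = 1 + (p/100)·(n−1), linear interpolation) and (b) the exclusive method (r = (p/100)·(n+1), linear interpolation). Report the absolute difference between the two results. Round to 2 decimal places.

5.60

Sorted: 35, 41, 47, 55, 68, 75, 76, 78, 83, 89, 96.
n = 11.
(a) r = 10 → value at rank 10 = 89.
(b) r = 10.8; between ranks 10 (89) and 11 (96): 94.6.
|89 − 94.6| = 5.6.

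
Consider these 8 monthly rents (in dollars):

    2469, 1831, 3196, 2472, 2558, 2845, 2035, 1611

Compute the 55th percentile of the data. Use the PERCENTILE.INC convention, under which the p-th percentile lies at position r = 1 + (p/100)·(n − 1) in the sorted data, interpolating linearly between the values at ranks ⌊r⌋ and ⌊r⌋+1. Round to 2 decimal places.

2471.55

Sorted: 1611, 1831, 2035, 2469, 2472, 2558, 2845, 3196.
n = 8.
r = 1 + (55/100)·(8 − 1) = 1 + 3.85 = 4.85.
Rank 4 is 2469 and rank 5 is 2472.
Interpolate: 2469 + 0.85·(2472 − 2469) = 2469 + 0.85·3 = 2471.55.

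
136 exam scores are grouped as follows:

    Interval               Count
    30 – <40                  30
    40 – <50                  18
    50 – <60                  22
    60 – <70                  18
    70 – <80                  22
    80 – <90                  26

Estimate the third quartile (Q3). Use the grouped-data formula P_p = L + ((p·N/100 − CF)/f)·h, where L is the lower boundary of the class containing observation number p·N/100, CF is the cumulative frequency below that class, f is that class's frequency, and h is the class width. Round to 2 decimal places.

76.36

N = 136; target position k = 75/100 · 136 = 102.
Cumulative frequencies: 30, 48, 70, 88, 110, 136.
Observation 102 falls in the class 70 – <80.
L = 70, CF = 88, f = 22, h = 10.
P75 = 70 + ((102 − 88)/22)·10 = 70 + 6.36364 = 76.3636.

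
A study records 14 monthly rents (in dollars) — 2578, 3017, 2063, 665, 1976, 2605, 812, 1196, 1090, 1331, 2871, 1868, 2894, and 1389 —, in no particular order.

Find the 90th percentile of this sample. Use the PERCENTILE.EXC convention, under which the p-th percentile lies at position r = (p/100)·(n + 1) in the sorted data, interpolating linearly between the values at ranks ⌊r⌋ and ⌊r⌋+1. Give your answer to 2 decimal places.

Sorted: 665, 812, 1090, 1196, 1331, 1389, 1868, 1976, 2063, 2578, 2605, 2871, 2894, 3017.
n = 14.
r = (90/100)·(14 + 1) = 13.5.
Rank 13 is 2894 and rank 14 is 3017.
Interpolate: 2894 + 0.5·(3017 − 2894) = 2894 + 0.5·123 = 2955.5.

2955.50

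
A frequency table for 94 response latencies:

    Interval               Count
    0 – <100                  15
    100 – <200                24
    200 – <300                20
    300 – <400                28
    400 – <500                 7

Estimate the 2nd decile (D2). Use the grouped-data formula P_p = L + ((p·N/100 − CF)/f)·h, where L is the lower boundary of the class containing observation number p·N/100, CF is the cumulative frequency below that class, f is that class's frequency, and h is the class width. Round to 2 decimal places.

115.83

N = 94; target position k = 20/100 · 94 = 18.8.
Cumulative frequencies: 15, 39, 59, 87, 94.
Observation 18.8 falls in the class 100 – <200.
L = 100, CF = 15, f = 24, h = 100.
P20 = 100 + ((18.8 − 15)/24)·100 = 100 + 15.8333 = 115.833.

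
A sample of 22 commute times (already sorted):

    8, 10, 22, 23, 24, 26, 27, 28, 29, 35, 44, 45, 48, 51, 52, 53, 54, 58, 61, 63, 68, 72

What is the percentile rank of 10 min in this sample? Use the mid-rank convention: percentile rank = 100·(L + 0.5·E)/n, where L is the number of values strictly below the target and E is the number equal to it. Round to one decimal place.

Count below 10: L = 1; count equal: E = 1; n = 22.
Percentile rank = 100·(1 + 0.5·1)/22 = 100·1.5/22 = 6.818.

6.8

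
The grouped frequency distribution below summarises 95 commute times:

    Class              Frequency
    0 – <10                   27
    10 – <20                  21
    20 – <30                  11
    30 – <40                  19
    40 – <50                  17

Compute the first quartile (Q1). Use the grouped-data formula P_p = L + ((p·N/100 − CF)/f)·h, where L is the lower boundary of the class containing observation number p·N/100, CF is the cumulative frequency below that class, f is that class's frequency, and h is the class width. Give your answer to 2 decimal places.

8.80

N = 95; target position k = 25/100 · 95 = 23.75.
Cumulative frequencies: 27, 48, 59, 78, 95.
Observation 23.75 falls in the class 0 – <10.
L = 0, CF = 0, f = 27, h = 10.
P25 = 0 + ((23.75 − 0)/27)·10 = 0 + 8.7963 = 8.7963.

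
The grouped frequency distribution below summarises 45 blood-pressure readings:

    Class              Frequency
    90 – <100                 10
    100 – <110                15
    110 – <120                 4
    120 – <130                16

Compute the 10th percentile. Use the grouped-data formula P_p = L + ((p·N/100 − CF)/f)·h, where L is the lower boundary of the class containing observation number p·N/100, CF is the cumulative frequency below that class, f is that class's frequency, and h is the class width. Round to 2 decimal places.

94.50

N = 45; target position k = 10/100 · 45 = 4.5.
Cumulative frequencies: 10, 25, 29, 45.
Observation 4.5 falls in the class 90 – <100.
L = 90, CF = 0, f = 10, h = 10.
P10 = 90 + ((4.5 − 0)/10)·10 = 90 + 4.5 = 94.5.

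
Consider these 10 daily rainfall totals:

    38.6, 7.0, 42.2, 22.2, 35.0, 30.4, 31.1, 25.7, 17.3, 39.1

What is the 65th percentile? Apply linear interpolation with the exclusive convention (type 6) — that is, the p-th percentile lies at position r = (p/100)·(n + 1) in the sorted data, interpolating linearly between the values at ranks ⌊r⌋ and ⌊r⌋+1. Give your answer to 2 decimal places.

Sorted: 7.0, 17.3, 22.2, 25.7, 30.4, 31.1, 35.0, 38.6, 39.1, 42.2.
n = 10.
r = (65/100)·(10 + 1) = 7.15.
Rank 7 is 35.0 and rank 8 is 38.6.
Interpolate: 35.0 + 0.15·(38.6 − 35.0) = 35.0 + 0.15·3.6 = 35.54.

35.54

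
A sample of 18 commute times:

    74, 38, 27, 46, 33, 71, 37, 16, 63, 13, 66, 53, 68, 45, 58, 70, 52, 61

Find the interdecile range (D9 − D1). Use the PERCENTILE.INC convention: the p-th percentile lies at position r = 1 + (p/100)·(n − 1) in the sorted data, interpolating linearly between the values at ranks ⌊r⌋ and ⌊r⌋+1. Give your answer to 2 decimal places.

Sorted: 13, 16, 27, 33, 37, 38, 45, 46, 52, 53, 58, 61, 63, 66, 68, 70, 71, 74.
n = 18.
P10: r = 2.7; ranks 2–3 are 16, 27; interpolating gives 23.7.
P90: r = 16.3; ranks 16–17 are 70, 71; interpolating gives 70.3.
Difference: 70.3 − 23.7 = 46.6.

46.60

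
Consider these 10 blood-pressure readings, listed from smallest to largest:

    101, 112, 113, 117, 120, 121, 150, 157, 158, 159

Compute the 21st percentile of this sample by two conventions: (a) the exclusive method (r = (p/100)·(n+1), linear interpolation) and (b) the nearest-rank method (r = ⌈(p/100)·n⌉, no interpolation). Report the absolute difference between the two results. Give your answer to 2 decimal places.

n = 10.
(a) r = 2.31; between ranks 2 (112) and 3 (113): 112.31.
(b) the nearest-rank method: rank 3 → 113.
|112.31 − 113| = 0.69.

0.69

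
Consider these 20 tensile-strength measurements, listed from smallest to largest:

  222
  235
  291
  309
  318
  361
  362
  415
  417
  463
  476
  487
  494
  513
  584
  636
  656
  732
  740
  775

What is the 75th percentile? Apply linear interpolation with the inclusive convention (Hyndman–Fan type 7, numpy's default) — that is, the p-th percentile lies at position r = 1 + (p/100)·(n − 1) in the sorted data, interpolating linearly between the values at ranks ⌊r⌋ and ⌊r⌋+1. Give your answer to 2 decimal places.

n = 20.
r = 1 + (75/100)·(20 − 1) = 1 + 14.25 = 15.25.
Rank 15 is 584 and rank 16 is 636.
Interpolate: 584 + 0.25·(636 − 584) = 584 + 0.25·52 = 597.

597.00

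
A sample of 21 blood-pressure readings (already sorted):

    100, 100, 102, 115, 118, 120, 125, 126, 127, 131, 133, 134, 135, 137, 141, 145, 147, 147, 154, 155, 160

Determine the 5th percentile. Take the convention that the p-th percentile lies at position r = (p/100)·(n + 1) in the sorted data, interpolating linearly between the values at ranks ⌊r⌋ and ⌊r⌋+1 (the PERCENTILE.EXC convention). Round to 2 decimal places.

100.00

n = 21.
r = (5/100)·(21 + 1) = 1.1.
Rank 1 is 100 and rank 2 is 100.
Interpolate: 100 + 0.1·(100 − 100) = 100 + 0.1·0 = 100.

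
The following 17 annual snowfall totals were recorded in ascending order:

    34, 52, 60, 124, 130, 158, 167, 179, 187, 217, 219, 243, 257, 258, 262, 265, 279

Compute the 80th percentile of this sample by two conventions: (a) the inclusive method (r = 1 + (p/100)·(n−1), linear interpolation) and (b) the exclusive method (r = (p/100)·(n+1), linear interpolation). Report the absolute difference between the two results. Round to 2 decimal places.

1.80

n = 17.
(a) r = 13.8; between ranks 13 (257) and 14 (258): 257.8.
(b) r = 14.4; between ranks 14 (258) and 15 (262): 259.6.
|257.8 − 259.6| = 1.8.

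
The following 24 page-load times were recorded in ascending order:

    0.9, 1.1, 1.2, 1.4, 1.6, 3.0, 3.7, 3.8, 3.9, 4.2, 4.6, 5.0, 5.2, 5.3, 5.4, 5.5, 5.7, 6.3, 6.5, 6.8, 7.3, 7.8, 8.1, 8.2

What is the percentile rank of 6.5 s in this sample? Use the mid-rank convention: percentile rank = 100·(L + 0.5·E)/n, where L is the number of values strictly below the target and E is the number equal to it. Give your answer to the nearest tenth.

77.1

Count below 6.5: L = 18; count equal: E = 1; n = 24.
Percentile rank = 100·(18 + 0.5·1)/24 = 100·18.5/24 = 77.08.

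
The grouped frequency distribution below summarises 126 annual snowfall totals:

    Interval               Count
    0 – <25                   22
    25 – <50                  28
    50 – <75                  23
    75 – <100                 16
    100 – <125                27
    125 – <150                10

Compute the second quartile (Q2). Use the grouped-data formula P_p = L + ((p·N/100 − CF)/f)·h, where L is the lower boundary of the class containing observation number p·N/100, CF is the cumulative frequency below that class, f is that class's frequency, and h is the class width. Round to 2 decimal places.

64.13

N = 126; target position k = 50/100 · 126 = 63.
Cumulative frequencies: 22, 50, 73, 89, 116, 126.
Observation 63 falls in the class 50 – <75.
L = 50, CF = 50, f = 23, h = 25.
P50 = 50 + ((63 − 50)/23)·25 = 50 + 14.1304 = 64.1304.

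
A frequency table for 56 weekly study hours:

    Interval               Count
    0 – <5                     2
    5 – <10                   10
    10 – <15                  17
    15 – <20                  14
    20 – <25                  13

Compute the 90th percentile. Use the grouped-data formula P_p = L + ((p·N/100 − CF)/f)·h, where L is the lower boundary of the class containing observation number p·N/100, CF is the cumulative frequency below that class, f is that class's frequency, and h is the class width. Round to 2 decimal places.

22.85

N = 56; target position k = 90/100 · 56 = 50.4.
Cumulative frequencies: 2, 12, 29, 43, 56.
Observation 50.4 falls in the class 20 – <25.
L = 20, CF = 43, f = 13, h = 5.
P90 = 20 + ((50.4 − 43)/13)·5 = 20 + 2.84615 = 22.8462.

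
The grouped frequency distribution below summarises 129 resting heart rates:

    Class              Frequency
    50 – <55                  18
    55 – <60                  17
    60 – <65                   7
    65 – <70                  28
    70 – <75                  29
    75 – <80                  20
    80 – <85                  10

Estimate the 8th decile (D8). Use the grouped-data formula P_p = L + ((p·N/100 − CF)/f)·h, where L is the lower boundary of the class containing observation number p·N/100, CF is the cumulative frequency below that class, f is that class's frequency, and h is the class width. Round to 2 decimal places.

N = 129; target position k = 80/100 · 129 = 103.2.
Cumulative frequencies: 18, 35, 42, 70, 99, 119, 129.
Observation 103.2 falls in the class 75 – <80.
L = 75, CF = 99, f = 20, h = 5.
P80 = 75 + ((103.2 − 99)/20)·5 = 75 + 1.05 = 76.05.

76.05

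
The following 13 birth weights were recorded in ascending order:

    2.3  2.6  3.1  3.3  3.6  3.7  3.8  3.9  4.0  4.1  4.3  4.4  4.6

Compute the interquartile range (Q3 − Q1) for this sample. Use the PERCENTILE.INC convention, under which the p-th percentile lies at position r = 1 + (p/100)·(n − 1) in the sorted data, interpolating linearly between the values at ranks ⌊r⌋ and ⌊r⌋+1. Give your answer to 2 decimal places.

0.80

n = 13.
P25: r = 4 (integer) → 3.3.
P75: r = 10 (integer) → 4.1.
Difference: 4.1 − 3.3 = 0.8.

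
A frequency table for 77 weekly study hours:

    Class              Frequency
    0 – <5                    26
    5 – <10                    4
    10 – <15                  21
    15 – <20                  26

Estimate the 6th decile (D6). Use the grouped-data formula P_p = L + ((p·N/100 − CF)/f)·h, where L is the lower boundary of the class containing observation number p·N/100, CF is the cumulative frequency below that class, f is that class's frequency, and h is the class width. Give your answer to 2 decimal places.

13.86

N = 77; target position k = 60/100 · 77 = 46.2.
Cumulative frequencies: 26, 30, 51, 77.
Observation 46.2 falls in the class 10 – <15.
L = 10, CF = 30, f = 21, h = 5.
P60 = 10 + ((46.2 − 30)/21)·5 = 10 + 3.85714 = 13.8571.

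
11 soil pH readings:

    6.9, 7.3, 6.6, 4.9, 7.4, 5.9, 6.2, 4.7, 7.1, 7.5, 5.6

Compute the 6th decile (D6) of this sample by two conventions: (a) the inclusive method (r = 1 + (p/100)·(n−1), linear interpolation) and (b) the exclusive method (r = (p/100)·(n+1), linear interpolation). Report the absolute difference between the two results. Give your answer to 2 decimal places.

0.04

Sorted: 4.7, 4.9, 5.6, 5.9, 6.2, 6.6, 6.9, 7.1, 7.3, 7.4, 7.5.
n = 11.
(a) r = 7 → value at rank 7 = 6.9.
(b) r = 7.2; between ranks 7 (6.9) and 8 (7.1): 6.94.
|6.9 − 6.94| = 0.04.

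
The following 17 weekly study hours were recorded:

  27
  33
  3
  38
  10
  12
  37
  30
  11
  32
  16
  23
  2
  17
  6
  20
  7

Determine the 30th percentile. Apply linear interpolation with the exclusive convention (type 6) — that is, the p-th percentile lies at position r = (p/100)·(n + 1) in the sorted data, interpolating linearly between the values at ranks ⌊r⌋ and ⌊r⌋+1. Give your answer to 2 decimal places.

Sorted: 2, 3, 6, 7, 10, 11, 12, 16, 17, 20, 23, 27, 30, 32, 33, 37, 38.
n = 17.
r = (30/100)·(17 + 1) = 5.4.
Rank 5 is 10 and rank 6 is 11.
Interpolate: 10 + 0.4·(11 − 10) = 10 + 0.4·1 = 10.4.

10.40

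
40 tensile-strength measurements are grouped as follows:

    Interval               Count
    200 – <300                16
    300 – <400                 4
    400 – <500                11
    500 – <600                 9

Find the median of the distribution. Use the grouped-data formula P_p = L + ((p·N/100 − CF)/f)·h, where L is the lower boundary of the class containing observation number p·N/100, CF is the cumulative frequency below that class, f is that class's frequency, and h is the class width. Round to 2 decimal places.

400.00

N = 40; target position k = 50/100 · 40 = 20.
Cumulative frequencies: 16, 20, 31, 40.
Observation 20 falls in the class 300 – <400.
L = 300, CF = 16, f = 4, h = 100.
P50 = 300 + ((20 − 16)/4)·100 = 300 + 100 = 400.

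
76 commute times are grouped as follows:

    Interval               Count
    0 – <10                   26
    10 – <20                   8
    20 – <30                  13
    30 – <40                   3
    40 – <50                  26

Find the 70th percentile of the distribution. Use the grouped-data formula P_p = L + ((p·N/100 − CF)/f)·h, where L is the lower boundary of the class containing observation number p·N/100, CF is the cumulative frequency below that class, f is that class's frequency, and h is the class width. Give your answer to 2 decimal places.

N = 76; target position k = 70/100 · 76 = 53.2.
Cumulative frequencies: 26, 34, 47, 50, 76.
Observation 53.2 falls in the class 40 – <50.
L = 40, CF = 50, f = 26, h = 10.
P70 = 40 + ((53.2 − 50)/26)·10 = 40 + 1.23077 = 41.2308.

41.23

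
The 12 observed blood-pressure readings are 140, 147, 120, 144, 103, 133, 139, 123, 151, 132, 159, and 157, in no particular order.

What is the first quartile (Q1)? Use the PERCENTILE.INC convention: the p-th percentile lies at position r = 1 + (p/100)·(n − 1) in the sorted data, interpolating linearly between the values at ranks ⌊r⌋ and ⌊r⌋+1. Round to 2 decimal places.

129.75

Sorted: 103, 120, 123, 132, 133, 139, 140, 144, 147, 151, 157, 159.
n = 12.
r = 1 + (25/100)·(12 − 1) = 1 + 2.75 = 3.75.
Rank 3 is 123 and rank 4 is 132.
Interpolate: 123 + 0.75·(132 − 123) = 123 + 0.75·9 = 129.75.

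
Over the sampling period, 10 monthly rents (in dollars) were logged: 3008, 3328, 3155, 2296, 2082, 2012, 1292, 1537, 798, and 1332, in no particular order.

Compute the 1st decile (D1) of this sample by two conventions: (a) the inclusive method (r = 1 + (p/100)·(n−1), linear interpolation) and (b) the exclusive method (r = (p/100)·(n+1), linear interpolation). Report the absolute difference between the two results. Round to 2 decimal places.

395.20

Sorted: 798, 1292, 1332, 1537, 2012, 2082, 2296, 3008, 3155, 3328.
n = 10.
(a) r = 1.9; between ranks 1 (798) and 2 (1292): 1242.6.
(b) r = 1.1; between ranks 1 (798) and 2 (1292): 847.4.
|1242.6 − 847.4| = 395.2.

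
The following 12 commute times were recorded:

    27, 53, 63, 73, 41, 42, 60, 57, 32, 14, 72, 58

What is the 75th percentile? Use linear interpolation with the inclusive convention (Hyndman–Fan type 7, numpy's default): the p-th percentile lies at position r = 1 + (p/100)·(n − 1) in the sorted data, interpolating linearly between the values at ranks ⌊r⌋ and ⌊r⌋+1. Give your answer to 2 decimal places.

60.75

Sorted: 14, 27, 32, 41, 42, 53, 57, 58, 60, 63, 72, 73.
n = 12.
r = 1 + (75/100)·(12 − 1) = 1 + 8.25 = 9.25.
Rank 9 is 60 and rank 10 is 63.
Interpolate: 60 + 0.25·(63 − 60) = 60 + 0.25·3 = 60.75.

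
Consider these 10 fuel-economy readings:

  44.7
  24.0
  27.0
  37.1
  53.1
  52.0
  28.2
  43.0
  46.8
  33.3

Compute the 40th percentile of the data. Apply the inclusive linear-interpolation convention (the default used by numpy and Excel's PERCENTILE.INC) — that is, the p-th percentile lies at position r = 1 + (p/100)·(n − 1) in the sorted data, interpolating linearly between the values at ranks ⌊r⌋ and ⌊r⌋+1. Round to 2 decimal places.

Sorted: 24.0, 27.0, 28.2, 33.3, 37.1, 43.0, 44.7, 46.8, 52.0, 53.1.
n = 10.
r = 1 + (40/100)·(10 − 1) = 1 + 3.6 = 4.6.
Rank 4 is 33.3 and rank 5 is 37.1.
Interpolate: 33.3 + 0.6·(37.1 − 33.3) = 33.3 + 0.6·3.8 = 35.58.

35.58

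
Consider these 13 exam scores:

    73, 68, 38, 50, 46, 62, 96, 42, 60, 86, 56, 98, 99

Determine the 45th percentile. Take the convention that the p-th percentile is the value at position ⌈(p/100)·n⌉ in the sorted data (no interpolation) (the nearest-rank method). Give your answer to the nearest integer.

60

Sorted: 38, 42, 46, 50, 56, 60, 62, 68, 73, 86, 96, 98, 99.
n = 13.
Position = ⌈45/100 · 13⌉ = ⌈5.85⌉ = 6.
The value at rank 6 is 60.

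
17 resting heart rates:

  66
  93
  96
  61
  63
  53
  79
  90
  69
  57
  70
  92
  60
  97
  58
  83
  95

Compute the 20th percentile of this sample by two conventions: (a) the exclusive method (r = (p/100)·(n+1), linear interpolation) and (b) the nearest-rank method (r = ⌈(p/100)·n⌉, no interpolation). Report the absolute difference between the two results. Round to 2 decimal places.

0.80

Sorted: 53, 57, 58, 60, 61, 63, 66, 69, 70, 79, 83, 90, 92, 93, 95, 96, 97.
n = 17.
(a) r = 3.6; between ranks 3 (58) and 4 (60): 59.2.
(b) the nearest-rank method: rank 4 → 60.
|59.2 − 60| = 0.8.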